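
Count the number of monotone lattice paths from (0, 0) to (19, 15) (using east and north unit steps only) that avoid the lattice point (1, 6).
Number of paths = 1823159745

Total paths from (0, 0) to (19, 15): C(34, 19) = 1855967520. Paths through (1, 6): (paths (0, 0) → (1, 6)) × (paths (1, 6) → (19, 15)) = C(7, 1) · C(27, 18) = 7 · 4686825 = 32807775. Avoidance count = 1855967520 − 32807775 = 1823159745.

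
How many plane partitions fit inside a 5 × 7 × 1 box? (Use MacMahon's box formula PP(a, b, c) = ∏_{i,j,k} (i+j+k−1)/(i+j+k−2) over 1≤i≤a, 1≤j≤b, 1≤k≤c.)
PP(5, 7, 1) = 792

Evaluate the triple product over i = 1..5, j = 1..7, k = 1..1. The factors are (2/1) · (3/2) · (4/3) · (5/4) · (6/5) · (7/6) · (8/7) · (3/2) · … (35 factors total). The numerators and denominators telescope so the product is an integer; carrying out the multiplication exactly gives PP(5, 7, 1) = 792.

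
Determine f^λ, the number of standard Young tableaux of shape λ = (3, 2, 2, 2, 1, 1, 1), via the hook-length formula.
# SYT of shape (3, 2, 2, 2, 1, 1, 1) = 1408

Hook-length formula: f^λ = n! / Π hook(c), product over all cells c of the Young diagram. For λ = (3, 2, 2, 2, 1, 1, 1), n = 12 boxes. Hook lengths by row (left-to-right, top-to-bottom): [9, 5, 1]; [7, 3]; [6, 2]; [5, 1]; [3]; [2]; [1]. Product of hooks = 340200. So f^λ = 12! / 340200 = 479001600 / 340200 = 1408.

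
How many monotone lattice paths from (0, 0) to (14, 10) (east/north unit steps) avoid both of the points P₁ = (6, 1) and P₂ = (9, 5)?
Number of paths = 1348322

Inclusion–exclusion. Total paths: C(24, 14) = 1961256. Through P₁: C(7, 6)·C(17, 8) = 170170. Through P₂: C(14, 9)·C(10, 5) = 504504. Since P₁ is strictly southwest of P₂, a monotone path through both must visit P₁ then P₂; paths through both = C(7, 6)·C(7, 3)·C(10, 5) = 61740. Avoid both = 1961256 − 170170 − 504504 + 61740 = 1348322.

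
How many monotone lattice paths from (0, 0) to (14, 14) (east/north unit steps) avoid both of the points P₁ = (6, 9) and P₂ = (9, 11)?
Number of paths = 27072205

Inclusion–exclusion. Total paths: C(28, 14) = 40116600. Through P₁: C(15, 6)·C(13, 8) = 6441435. Through P₂: C(20, 9)·C(8, 5) = 9405760. Since P₁ is strictly southwest of P₂, a monotone path through both must visit P₁ then P₂; paths through both = C(15, 6)·C(5, 3)·C(8, 5) = 2802800. Avoid both = 40116600 − 6441435 − 9405760 + 2802800 = 27072205.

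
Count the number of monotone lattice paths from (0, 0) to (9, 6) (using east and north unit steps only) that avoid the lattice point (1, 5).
Number of paths = 4951

Total paths from (0, 0) to (9, 6): C(15, 9) = 5005. Paths through (1, 5): (paths (0, 0) → (1, 5)) × (paths (1, 5) → (9, 6)) = C(6, 1) · C(9, 8) = 6 · 9 = 54. Avoidance count = 5005 − 54 = 4951.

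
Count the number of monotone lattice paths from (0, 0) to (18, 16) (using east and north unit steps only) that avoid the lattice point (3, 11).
Number of paths = 2198317974

Total paths from (0, 0) to (18, 16): C(34, 18) = 2203961430. Paths through (3, 11): (paths (0, 0) → (3, 11)) × (paths (3, 11) → (18, 16)) = C(14, 3) · C(20, 15) = 364 · 15504 = 5643456. Avoidance count = 2203961430 − 5643456 = 2198317974.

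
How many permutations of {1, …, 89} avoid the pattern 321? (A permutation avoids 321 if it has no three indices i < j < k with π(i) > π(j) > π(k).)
C_89 = 254224158304000796523953440778841647086547372026600

These 321-avoiding permutations are counted by the Catalan number C_n = (1/(n + 1)) · C(2n, n). For n = 89: C_89 = (1/90) · C(178, 89) = 22880174247360071687155809670095748237789263482394000/90 = 254224158304000796523953440778841647086547372026600.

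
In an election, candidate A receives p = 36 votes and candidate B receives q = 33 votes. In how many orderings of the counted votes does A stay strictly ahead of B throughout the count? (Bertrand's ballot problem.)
Strict-lead orderings = 2303341452757570498

Total orderings of the 69 votes with 36 for A: C(69, 36) = 52976853413424121454. By the Bertrand ballot formula (Cycle Lemma / reflection principle), the number of orderings in which A is strictly ahead of B throughout is (p − q)/(p + q) · C(p + q, p) = (36 − 33)/(36 + 33) · 52976853413424121454 = 2303341452757570498.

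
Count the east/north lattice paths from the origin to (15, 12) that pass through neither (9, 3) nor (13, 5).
Number of paths = 16093112

Inclusion–exclusion. Total paths: C(27, 15) = 17383860. Through P₁: C(12, 9)·C(15, 6) = 1101100. Through P₂: C(18, 13)·C(9, 2) = 308448. Since P₁ is strictly southwest of P₂, a monotone path through both must visit P₁ then P₂; paths through both = C(12, 9)·C(6, 4)·C(9, 2) = 118800. Avoid both = 17383860 − 1101100 − 308448 + 118800 = 16093112.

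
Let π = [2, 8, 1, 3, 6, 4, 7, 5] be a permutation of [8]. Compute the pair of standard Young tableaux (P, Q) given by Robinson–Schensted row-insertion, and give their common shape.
P = [1, 3, 4, 5] / [2, 6, 7] / [8];  Q = [1, 2, 5, 7] / [3, 4, 8] / [6];  common shape = (4, 3, 1)

Row-insert the values π_1, π_2, … into P one at a time, bumping the leftmost entry strictly greater than the inserted value down to the next row. The recording tableau Q records, in position (i, j), the step at which that cell was added to P.
  Insert 2 (step 1): P = [2];  Q = [1]
  Insert 8 (step 2): P = [2, 8];  Q = [1, 2]
  Insert 1 (step 3): P = [1, 8] / [2];  Q = [1, 2] / [3]
  Insert 3 (step 4): P = [1, 3] / [2, 8];  Q = [1, 2] / [3, 4]
  Insert 6 (step 5): P = [1, 3, 6] / [2, 8];  Q = [1, 2, 5] / [3, 4]
  Insert 4 (step 6): P = [1, 3, 4] / [2, 6] / [8];  Q = [1, 2, 5] / [3, 4] / [6]
  Insert 7 (step 7): P = [1, 3, 4, 7] / [2, 6] / [8];  Q = [1, 2, 5, 7] / [3, 4] / [6]
  Insert 5 (step 8): P = [1, 3, 4, 5] / [2, 6, 7] / [8];  Q = [1, 2, 5, 7] / [3, 4, 8] / [6]
Final shape: (4, 3, 1).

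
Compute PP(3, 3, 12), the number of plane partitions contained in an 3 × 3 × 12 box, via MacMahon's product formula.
PP(3, 3, 12) = 4331600

Evaluate the triple product over i = 1..3, j = 1..3, k = 1..12. The factors are (2/1) · (3/2) · (4/3) · (5/4) · (6/5) · (7/6) · (8/7) · (9/8) · … (108 factors total). The numerators and denominators telescope so the product is an integer; carrying out the multiplication exactly gives PP(3, 3, 12) = 4331600.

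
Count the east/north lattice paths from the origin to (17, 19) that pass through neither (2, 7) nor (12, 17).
Number of paths = 7021538541

Inclusion–exclusion. Total paths: C(36, 17) = 8597496600. Through P₁: C(9, 2)·C(27, 15) = 625818960. Through P₂: C(29, 12)·C(7, 5) = 1089814635. Since P₁ is strictly southwest of P₂, a monotone path through both must visit P₁ then P₂; paths through both = C(9, 2)·C(20, 10)·C(7, 5) = 139675536. Avoid both = 8597496600 − 625818960 − 1089814635 + 139675536 = 7021538541.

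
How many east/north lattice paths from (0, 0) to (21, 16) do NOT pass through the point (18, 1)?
Number of paths = 12875759166

Total paths from (0, 0) to (21, 16): C(37, 21) = 12875774670. Paths through (18, 1): (paths (0, 0) → (18, 1)) × (paths (18, 1) → (21, 16)) = C(19, 18) · C(18, 3) = 19 · 816 = 15504. Avoidance count = 12875774670 − 15504 = 12875759166.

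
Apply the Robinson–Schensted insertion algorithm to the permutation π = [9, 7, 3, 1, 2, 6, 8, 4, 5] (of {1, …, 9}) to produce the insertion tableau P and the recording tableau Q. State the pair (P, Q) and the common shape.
P = [1, 2, 4, 5] / [3, 6, 8] / [7] / [9];  Q = [1, 5, 6, 7] / [2, 8, 9] / [3] / [4];  common shape = (4, 3, 1, 1)

Row-insert the values π_1, π_2, … into P one at a time, bumping the leftmost entry strictly greater than the inserted value down to the next row. The recording tableau Q records, in position (i, j), the step at which that cell was added to P.
  Insert 9 (step 1): P = [9];  Q = [1]
  Insert 7 (step 2): P = [7] / [9];  Q = [1] / [2]
  Insert 3 (step 3): P = [3] / [7] / [9];  Q = [1] / [2] / [3]
  Insert 1 (step 4): P = [1] / [3] / [7] / [9];  Q = [1] / [2] / [3] / [4]
  Insert 2 (step 5): P = [1, 2] / [3] / [7] / [9];  Q = [1, 5] / [2] / [3] / [4]
  Insert 6 (step 6): P = [1, 2, 6] / [3] / [7] / [9];  Q = [1, 5, 6] / [2] / [3] / [4]
  Insert 8 (step 7): P = [1, 2, 6, 8] / [3] / [7] / [9];  Q = [1, 5, 6, 7] / [2] / [3] / [4]
  Insert 4 (step 8): P = [1, 2, 4, 8] / [3, 6] / [7] / [9];  Q = [1, 5, 6, 7] / [2, 8] / [3] / [4]
  Insert 5 (step 9): P = [1, 2, 4, 5] / [3, 6, 8] / [7] / [9];  Q = [1, 5, 6, 7] / [2, 8, 9] / [3] / [4]
Final shape: (4, 3, 1, 1).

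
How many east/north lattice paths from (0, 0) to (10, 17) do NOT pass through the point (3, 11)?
Number of paths = 7811661

Total paths from (0, 0) to (10, 17): C(27, 10) = 8436285. Paths through (3, 11): (paths (0, 0) → (3, 11)) × (paths (3, 11) → (10, 17)) = C(14, 3) · C(13, 7) = 364 · 1716 = 624624. Avoidance count = 8436285 − 624624 = 7811661.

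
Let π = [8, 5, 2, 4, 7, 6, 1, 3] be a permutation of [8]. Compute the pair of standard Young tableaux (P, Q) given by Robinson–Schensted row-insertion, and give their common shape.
P = [1, 3, 6] / [2, 4] / [5, 7] / [8];  Q = [1, 4, 5] / [2, 6] / [3, 8] / [7];  common shape = (3, 2, 2, 1)

Row-insert the values π_1, π_2, … into P one at a time, bumping the leftmost entry strictly greater than the inserted value down to the next row. The recording tableau Q records, in position (i, j), the step at which that cell was added to P.
  Insert 8 (step 1): P = [8];  Q = [1]
  Insert 5 (step 2): P = [5] / [8];  Q = [1] / [2]
  Insert 2 (step 3): P = [2] / [5] / [8];  Q = [1] / [2] / [3]
  Insert 4 (step 4): P = [2, 4] / [5] / [8];  Q = [1, 4] / [2] / [3]
  Insert 7 (step 5): P = [2, 4, 7] / [5] / [8];  Q = [1, 4, 5] / [2] / [3]
  Insert 6 (step 6): P = [2, 4, 6] / [5, 7] / [8];  Q = [1, 4, 5] / [2, 6] / [3]
  Insert 1 (step 7): P = [1, 4, 6] / [2, 7] / [5] / [8];  Q = [1, 4, 5] / [2, 6] / [3] / [7]
  Insert 3 (step 8): P = [1, 3, 6] / [2, 4] / [5, 7] / [8];  Q = [1, 4, 5] / [2, 6] / [3, 8] / [7]
Final shape: (3, 2, 2, 1).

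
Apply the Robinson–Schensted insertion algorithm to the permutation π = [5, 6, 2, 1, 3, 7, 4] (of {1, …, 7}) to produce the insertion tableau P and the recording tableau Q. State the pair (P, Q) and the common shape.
P = [1, 3, 4] / [2, 6, 7] / [5];  Q = [1, 2, 6] / [3, 5, 7] / [4];  common shape = (3, 3, 1)

Row-insert the values π_1, π_2, … into P one at a time, bumping the leftmost entry strictly greater than the inserted value down to the next row. The recording tableau Q records, in position (i, j), the step at which that cell was added to P.
  Insert 5 (step 1): P = [5];  Q = [1]
  Insert 6 (step 2): P = [5, 6];  Q = [1, 2]
  Insert 2 (step 3): P = [2, 6] / [5];  Q = [1, 2] / [3]
  Insert 1 (step 4): P = [1, 6] / [2] / [5];  Q = [1, 2] / [3] / [4]
  Insert 3 (step 5): P = [1, 3] / [2, 6] / [5];  Q = [1, 2] / [3, 5] / [4]
  Insert 7 (step 6): P = [1, 3, 7] / [2, 6] / [5];  Q = [1, 2, 6] / [3, 5] / [4]
  Insert 4 (step 7): P = [1, 3, 4] / [2, 6, 7] / [5];  Q = [1, 2, 6] / [3, 5, 7] / [4]
Final shape: (3, 3, 1).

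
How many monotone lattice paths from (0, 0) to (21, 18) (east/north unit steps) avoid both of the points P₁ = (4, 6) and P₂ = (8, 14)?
Number of paths = 50947346040

Inclusion–exclusion. Total paths: C(39, 21) = 62359143990. Through P₁: C(10, 4)·C(29, 17) = 10898146350. Through P₂: C(22, 8)·C(17, 13) = 761052600. Since P₁ is strictly southwest of P₂, a monotone path through both must visit P₁ then P₂; paths through both = C(10, 4)·C(12, 4)·C(17, 13) = 247401000. Avoid both = 62359143990 − 10898146350 − 761052600 + 247401000 = 50947346040.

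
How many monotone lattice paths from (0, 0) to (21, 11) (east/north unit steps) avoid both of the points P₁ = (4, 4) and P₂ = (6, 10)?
Number of paths = 104700432

Inclusion–exclusion. Total paths: C(32, 21) = 129024480. Through P₁: C(8, 4)·C(24, 17) = 24227280. Through P₂: C(16, 6)·C(16, 15) = 128128. Since P₁ is strictly southwest of P₂, a monotone path through both must visit P₁ then P₂; paths through both = C(8, 4)·C(8, 2)·C(16, 15) = 31360. Avoid both = 129024480 − 24227280 − 128128 + 31360 = 104700432.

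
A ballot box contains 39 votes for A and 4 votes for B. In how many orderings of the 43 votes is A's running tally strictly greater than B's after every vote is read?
Strict-lead orderings = 100450

Total orderings of the 43 votes with 39 for A: C(43, 39) = 123410. By the Bertrand ballot formula (Cycle Lemma / reflection principle), the number of orderings in which A is strictly ahead of B throughout is (p − q)/(p + q) · C(p + q, p) = (39 − 4)/(39 + 4) · 123410 = 100450.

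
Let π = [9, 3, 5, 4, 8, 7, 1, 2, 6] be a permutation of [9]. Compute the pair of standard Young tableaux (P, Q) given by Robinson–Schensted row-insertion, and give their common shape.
P = [1, 2, 6] / [3, 4, 7] / [5, 8] / [9];  Q = [1, 3, 5] / [2, 6, 9] / [4, 8] / [7];  common shape = (3, 3, 2, 1)

Row-insert the values π_1, π_2, … into P one at a time, bumping the leftmost entry strictly greater than the inserted value down to the next row. The recording tableau Q records, in position (i, j), the step at which that cell was added to P.
  Insert 9 (step 1): P = [9];  Q = [1]
  Insert 3 (step 2): P = [3] / [9];  Q = [1] / [2]
  Insert 5 (step 3): P = [3, 5] / [9];  Q = [1, 3] / [2]
  Insert 4 (step 4): P = [3, 4] / [5] / [9];  Q = [1, 3] / [2] / [4]
  Insert 8 (step 5): P = [3, 4, 8] / [5] / [9];  Q = [1, 3, 5] / [2] / [4]
  Insert 7 (step 6): P = [3, 4, 7] / [5, 8] / [9];  Q = [1, 3, 5] / [2, 6] / [4]
  Insert 1 (step 7): P = [1, 4, 7] / [3, 8] / [5] / [9];  Q = [1, 3, 5] / [2, 6] / [4] / [7]
  Insert 2 (step 8): P = [1, 2, 7] / [3, 4] / [5, 8] / [9];  Q = [1, 3, 5] / [2, 6] / [4, 8] / [7]
  Insert 6 (step 9): P = [1, 2, 6] / [3, 4, 7] / [5, 8] / [9];  Q = [1, 3, 5] / [2, 6, 9] / [4, 8] / [7]
Final shape: (3, 3, 2, 1).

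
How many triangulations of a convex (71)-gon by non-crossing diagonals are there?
C_69 = 337485502510215975556783793455058624700

These polygon triangulations are counted by the Catalan number C_n = (1/(n + 1)) · C(2n, n). For n = 69: C_69 = (1/70) · C(138, 69) = 23623985175715118288974865541854103729000/70 = 337485502510215975556783793455058624700.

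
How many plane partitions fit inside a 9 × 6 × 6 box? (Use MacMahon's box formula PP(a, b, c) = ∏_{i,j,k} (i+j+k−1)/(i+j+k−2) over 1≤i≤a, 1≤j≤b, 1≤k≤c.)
PP(9, 6, 6) = 6062460972064640

Evaluate the triple product over i = 1..9, j = 1..6, k = 1..6. The factors are (2/1) · (3/2) · (4/3) · (5/4) · (6/5) · (7/6) · (3/2) · (4/3) · … (324 factors total). The numerators and denominators telescope so the product is an integer; carrying out the multiplication exactly gives PP(9, 6, 6) = 6062460972064640.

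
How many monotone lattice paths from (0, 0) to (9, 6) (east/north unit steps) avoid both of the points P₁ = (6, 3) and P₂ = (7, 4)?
Number of paths = 2353

Inclusion–exclusion. Total paths: C(15, 9) = 5005. Through P₁: C(9, 6)·C(6, 3) = 1680. Through P₂: C(11, 7)·C(4, 2) = 1980. Since P₁ is strictly southwest of P₂, a monotone path through both must visit P₁ then P₂; paths through both = C(9, 6)·C(2, 1)·C(4, 2) = 1008. Avoid both = 5005 − 1680 − 1980 + 1008 = 2353.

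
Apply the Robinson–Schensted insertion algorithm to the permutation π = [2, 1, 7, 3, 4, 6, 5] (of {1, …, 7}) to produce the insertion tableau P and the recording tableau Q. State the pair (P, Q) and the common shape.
P = [1, 3, 4, 5] / [2, 6] / [7];  Q = [1, 3, 5, 6] / [2, 4] / [7];  common shape = (4, 2, 1)

Row-insert the values π_1, π_2, … into P one at a time, bumping the leftmost entry strictly greater than the inserted value down to the next row. The recording tableau Q records, in position (i, j), the step at which that cell was added to P.
  Insert 2 (step 1): P = [2];  Q = [1]
  Insert 1 (step 2): P = [1] / [2];  Q = [1] / [2]
  Insert 7 (step 3): P = [1, 7] / [2];  Q = [1, 3] / [2]
  Insert 3 (step 4): P = [1, 3] / [2, 7];  Q = [1, 3] / [2, 4]
  Insert 4 (step 5): P = [1, 3, 4] / [2, 7];  Q = [1, 3, 5] / [2, 4]
  Insert 6 (step 6): P = [1, 3, 4, 6] / [2, 7];  Q = [1, 3, 5, 6] / [2, 4]
  Insert 5 (step 7): P = [1, 3, 4, 5] / [2, 6] / [7];  Q = [1, 3, 5, 6] / [2, 4] / [7]
Final shape: (4, 2, 1).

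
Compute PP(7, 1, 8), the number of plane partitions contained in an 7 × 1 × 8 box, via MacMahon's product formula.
PP(7, 1, 8) = 6435

Evaluate the triple product over i = 1..7, j = 1..1, k = 1..8. The factors are (2/1) · (3/2) · (4/3) · (5/4) · (6/5) · (7/6) · (8/7) · (9/8) · … (56 factors total). The numerators and denominators telescope so the product is an integer; carrying out the multiplication exactly gives PP(7, 1, 8) = 6435.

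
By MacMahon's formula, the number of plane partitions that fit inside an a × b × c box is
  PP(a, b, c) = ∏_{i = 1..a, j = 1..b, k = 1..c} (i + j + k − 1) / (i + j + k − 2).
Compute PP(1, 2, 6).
PP(1, 2, 6) = 28

Evaluate the triple product over i = 1..1, j = 1..2, k = 1..6. The factors are (2/1) · (3/2) · (4/3) · (5/4) · (6/5) · (7/6) · (3/2) · (4/3) · … (12 factors total). The numerators and denominators telescope so the product is an integer; carrying out the multiplication exactly gives PP(1, 2, 6) = 28.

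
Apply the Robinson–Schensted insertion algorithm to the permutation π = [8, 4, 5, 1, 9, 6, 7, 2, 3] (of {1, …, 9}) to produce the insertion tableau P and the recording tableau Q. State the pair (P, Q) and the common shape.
P = [1, 2, 3, 7] / [4, 5, 6] / [8, 9];  Q = [1, 3, 5, 7] / [2, 6, 9] / [4, 8];  common shape = (4, 3, 2)

Row-insert the values π_1, π_2, … into P one at a time, bumping the leftmost entry strictly greater than the inserted value down to the next row. The recording tableau Q records, in position (i, j), the step at which that cell was added to P.
  Insert 8 (step 1): P = [8];  Q = [1]
  Insert 4 (step 2): P = [4] / [8];  Q = [1] / [2]
  Insert 5 (step 3): P = [4, 5] / [8];  Q = [1, 3] / [2]
  Insert 1 (step 4): P = [1, 5] / [4] / [8];  Q = [1, 3] / [2] / [4]
  Insert 9 (step 5): P = [1, 5, 9] / [4] / [8];  Q = [1, 3, 5] / [2] / [4]
  Insert 6 (step 6): P = [1, 5, 6] / [4, 9] / [8];  Q = [1, 3, 5] / [2, 6] / [4]
  Insert 7 (step 7): P = [1, 5, 6, 7] / [4, 9] / [8];  Q = [1, 3, 5, 7] / [2, 6] / [4]
  Insert 2 (step 8): P = [1, 2, 6, 7] / [4, 5] / [8, 9];  Q = [1, 3, 5, 7] / [2, 6] / [4, 8]
  Insert 3 (step 9): P = [1, 2, 3, 7] / [4, 5, 6] / [8, 9];  Q = [1, 3, 5, 7] / [2, 6, 9] / [4, 8]
Final shape: (4, 3, 2).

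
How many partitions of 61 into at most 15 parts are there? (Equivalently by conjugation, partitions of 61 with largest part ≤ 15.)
p(61, parts ≤ 15) = 628822

Use the recurrence p(n, m) = p(n, m−1) + p(n−m, m): either the largest part is < m (count p(n, m−1)) or the largest part is exactly m (remove one copy of m, count p(n−m, m)). With p(0, ·) = 1 this gives p(61, parts ≤ 15) = 628822. (By conjugating Young diagrams, this also counts partitions of 61 into at most 15 parts.)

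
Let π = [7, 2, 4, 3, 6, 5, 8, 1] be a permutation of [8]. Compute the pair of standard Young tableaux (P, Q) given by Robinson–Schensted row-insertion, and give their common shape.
P = [1, 3, 5, 8] / [2, 6] / [4] / [7];  Q = [1, 3, 5, 7] / [2, 6] / [4] / [8];  common shape = (4, 2, 1, 1)

Row-insert the values π_1, π_2, … into P one at a time, bumping the leftmost entry strictly greater than the inserted value down to the next row. The recording tableau Q records, in position (i, j), the step at which that cell was added to P.
  Insert 7 (step 1): P = [7];  Q = [1]
  Insert 2 (step 2): P = [2] / [7];  Q = [1] / [2]
  Insert 4 (step 3): P = [2, 4] / [7];  Q = [1, 3] / [2]
  Insert 3 (step 4): P = [2, 3] / [4] / [7];  Q = [1, 3] / [2] / [4]
  Insert 6 (step 5): P = [2, 3, 6] / [4] / [7];  Q = [1, 3, 5] / [2] / [4]
  Insert 5 (step 6): P = [2, 3, 5] / [4, 6] / [7];  Q = [1, 3, 5] / [2, 6] / [4]
  Insert 8 (step 7): P = [2, 3, 5, 8] / [4, 6] / [7];  Q = [1, 3, 5, 7] / [2, 6] / [4]
  Insert 1 (step 8): P = [1, 3, 5, 8] / [2, 6] / [4] / [7];  Q = [1, 3, 5, 7] / [2, 6] / [4] / [8]
Final shape: (4, 2, 1, 1).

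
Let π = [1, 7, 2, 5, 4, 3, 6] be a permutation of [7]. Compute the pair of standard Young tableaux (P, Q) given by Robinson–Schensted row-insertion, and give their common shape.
P = [1, 2, 3, 6] / [4] / [5] / [7];  Q = [1, 2, 4, 7] / [3] / [5] / [6];  common shape = (4, 1, 1, 1)

Row-insert the values π_1, π_2, … into P one at a time, bumping the leftmost entry strictly greater than the inserted value down to the next row. The recording tableau Q records, in position (i, j), the step at which that cell was added to P.
  Insert 1 (step 1): P = [1];  Q = [1]
  Insert 7 (step 2): P = [1, 7];  Q = [1, 2]
  Insert 2 (step 3): P = [1, 2] / [7];  Q = [1, 2] / [3]
  Insert 5 (step 4): P = [1, 2, 5] / [7];  Q = [1, 2, 4] / [3]
  Insert 4 (step 5): P = [1, 2, 4] / [5] / [7];  Q = [1, 2, 4] / [3] / [5]
  Insert 3 (step 6): P = [1, 2, 3] / [4] / [5] / [7];  Q = [1, 2, 4] / [3] / [5] / [6]
  Insert 6 (step 7): P = [1, 2, 3, 6] / [4] / [5] / [7];  Q = [1, 2, 4, 7] / [3] / [5] / [6]
Final shape: (4, 1, 1, 1).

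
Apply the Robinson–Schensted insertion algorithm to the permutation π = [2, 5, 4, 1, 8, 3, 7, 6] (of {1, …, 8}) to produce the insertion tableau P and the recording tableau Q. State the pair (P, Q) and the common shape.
P = [1, 3, 6] / [2, 4, 7] / [5, 8];  Q = [1, 2, 5] / [3, 6, 7] / [4, 8];  common shape = (3, 3, 2)

Row-insert the values π_1, π_2, … into P one at a time, bumping the leftmost entry strictly greater than the inserted value down to the next row. The recording tableau Q records, in position (i, j), the step at which that cell was added to P.
  Insert 2 (step 1): P = [2];  Q = [1]
  Insert 5 (step 2): P = [2, 5];  Q = [1, 2]
  Insert 4 (step 3): P = [2, 4] / [5];  Q = [1, 2] / [3]
  Insert 1 (step 4): P = [1, 4] / [2] / [5];  Q = [1, 2] / [3] / [4]
  Insert 8 (step 5): P = [1, 4, 8] / [2] / [5];  Q = [1, 2, 5] / [3] / [4]
  Insert 3 (step 6): P = [1, 3, 8] / [2, 4] / [5];  Q = [1, 2, 5] / [3, 6] / [4]
  Insert 7 (step 7): P = [1, 3, 7] / [2, 4, 8] / [5];  Q = [1, 2, 5] / [3, 6, 7] / [4]
  Insert 6 (step 8): P = [1, 3, 6] / [2, 4, 7] / [5, 8];  Q = [1, 2, 5] / [3, 6, 7] / [4, 8]
Final shape: (3, 3, 2).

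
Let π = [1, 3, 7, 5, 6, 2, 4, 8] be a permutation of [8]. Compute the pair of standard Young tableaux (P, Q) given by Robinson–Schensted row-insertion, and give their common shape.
P = [1, 2, 4, 6, 8] / [3, 5] / [7];  Q = [1, 2, 3, 5, 8] / [4, 7] / [6];  common shape = (5, 2, 1)

Row-insert the values π_1, π_2, … into P one at a time, bumping the leftmost entry strictly greater than the inserted value down to the next row. The recording tableau Q records, in position (i, j), the step at which that cell was added to P.
  Insert 1 (step 1): P = [1];  Q = [1]
  Insert 3 (step 2): P = [1, 3];  Q = [1, 2]
  Insert 7 (step 3): P = [1, 3, 7];  Q = [1, 2, 3]
  Insert 5 (step 4): P = [1, 3, 5] / [7];  Q = [1, 2, 3] / [4]
  Insert 6 (step 5): P = [1, 3, 5, 6] / [7];  Q = [1, 2, 3, 5] / [4]
  Insert 2 (step 6): P = [1, 2, 5, 6] / [3] / [7];  Q = [1, 2, 3, 5] / [4] / [6]
  Insert 4 (step 7): P = [1, 2, 4, 6] / [3, 5] / [7];  Q = [1, 2, 3, 5] / [4, 7] / [6]
  Insert 8 (step 8): P = [1, 2, 4, 6, 8] / [3, 5] / [7];  Q = [1, 2, 3, 5, 8] / [4, 7] / [6]
Final shape: (5, 2, 1).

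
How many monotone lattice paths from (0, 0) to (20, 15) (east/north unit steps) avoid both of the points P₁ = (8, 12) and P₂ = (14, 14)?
Number of paths = 2934500730

Inclusion–exclusion. Total paths: C(35, 20) = 3247943160. Through P₁: C(20, 8)·C(15, 12) = 57316350. Through P₂: C(28, 14)·C(7, 6) = 280816200. Since P₁ is strictly southwest of P₂, a monotone path through both must visit P₁ then P₂; paths through both = C(20, 8)·C(8, 6)·C(7, 6) = 24690120. Avoid both = 3247943160 − 57316350 − 280816200 + 24690120 = 2934500730.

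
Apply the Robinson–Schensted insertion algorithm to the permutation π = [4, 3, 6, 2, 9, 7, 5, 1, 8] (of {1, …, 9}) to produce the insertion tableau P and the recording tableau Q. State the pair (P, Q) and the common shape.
P = [1, 5, 7, 8] / [2, 6] / [3, 9] / [4];  Q = [1, 3, 5, 9] / [2, 6] / [4, 7] / [8];  common shape = (4, 2, 2, 1)

Row-insert the values π_1, π_2, … into P one at a time, bumping the leftmost entry strictly greater than the inserted value down to the next row. The recording tableau Q records, in position (i, j), the step at which that cell was added to P.
  Insert 4 (step 1): P = [4];  Q = [1]
  Insert 3 (step 2): P = [3] / [4];  Q = [1] / [2]
  Insert 6 (step 3): P = [3, 6] / [4];  Q = [1, 3] / [2]
  Insert 2 (step 4): P = [2, 6] / [3] / [4];  Q = [1, 3] / [2] / [4]
  Insert 9 (step 5): P = [2, 6, 9] / [3] / [4];  Q = [1, 3, 5] / [2] / [4]
  Insert 7 (step 6): P = [2, 6, 7] / [3, 9] / [4];  Q = [1, 3, 5] / [2, 6] / [4]
  Insert 5 (step 7): P = [2, 5, 7] / [3, 6] / [4, 9];  Q = [1, 3, 5] / [2, 6] / [4, 7]
  Insert 1 (step 8): P = [1, 5, 7] / [2, 6] / [3, 9] / [4];  Q = [1, 3, 5] / [2, 6] / [4, 7] / [8]
  Insert 8 (step 9): P = [1, 5, 7, 8] / [2, 6] / [3, 9] / [4];  Q = [1, 3, 5, 9] / [2, 6] / [4, 7] / [8]
Final shape: (4, 2, 2, 1).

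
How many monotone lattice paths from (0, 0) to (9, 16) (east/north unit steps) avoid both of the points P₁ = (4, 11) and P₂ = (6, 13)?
Number of paths = 1320155

Inclusion–exclusion. Total paths: C(25, 9) = 2042975. Through P₁: C(15, 4)·C(10, 5) = 343980. Through P₂: C(19, 6)·C(6, 3) = 542640. Since P₁ is strictly southwest of P₂, a monotone path through both must visit P₁ then P₂; paths through both = C(15, 4)·C(4, 2)·C(6, 3) = 163800. Avoid both = 2042975 − 343980 − 542640 + 163800 = 1320155.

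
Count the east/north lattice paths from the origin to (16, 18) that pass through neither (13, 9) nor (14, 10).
Number of paths = 2051040310

Inclusion–exclusion. Total paths: C(34, 16) = 2203961430. Through P₁: C(22, 13)·C(12, 3) = 109432400. Through P₂: C(24, 14)·C(10, 2) = 88256520. Since P₁ is strictly southwest of P₂, a monotone path through both must visit P₁ then P₂; paths through both = C(22, 13)·C(2, 1)·C(10, 2) = 44767800. Avoid both = 2203961430 − 109432400 − 88256520 + 44767800 = 2051040310.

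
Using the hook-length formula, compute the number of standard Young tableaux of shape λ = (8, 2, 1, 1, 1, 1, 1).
# SYT of shape (8, 2, 1, 1, 1, 1, 1) = 19305

Hook-length formula: f^λ = n! / Π hook(c), product over all cells c of the Young diagram. For λ = (8, 2, 1, 1, 1, 1, 1), n = 15 boxes. Hook lengths by row (left-to-right, top-to-bottom): [14, 8, 6, 5, 4, 3, 2, 1]; [7, 1]; [5]; [4]; [3]; [2]; [1]. Product of hooks = 67737600. So f^λ = 15! / 67737600 = 1307674368000 / 67737600 = 19305.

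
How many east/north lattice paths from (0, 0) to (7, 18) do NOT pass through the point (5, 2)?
Number of paths = 477487

Total paths from (0, 0) to (7, 18): C(25, 7) = 480700. Paths through (5, 2): (paths (0, 0) → (5, 2)) × (paths (5, 2) → (7, 18)) = C(7, 5) · C(18, 2) = 21 · 153 = 3213. Avoidance count = 480700 − 3213 = 477487.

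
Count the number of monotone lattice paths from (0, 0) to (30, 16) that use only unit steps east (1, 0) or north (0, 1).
Number of paths = 991493848554

A monotone lattice path from (0, 0) to (30, 16) consists of 30 east steps and 16 north steps in some order, so it is determined by which 30 of the 46 steps are east. The count is C(46, 30) = 991493848554.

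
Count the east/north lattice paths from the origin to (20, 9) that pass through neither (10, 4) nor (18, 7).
Number of paths = 5115792

Inclusion–exclusion. Total paths: C(29, 20) = 10015005. Through P₁: C(14, 10)·C(15, 10) = 3006003. Through P₂: C(25, 18)·C(4, 2) = 2884200. Since P₁ is strictly southwest of P₂, a monotone path through both must visit P₁ then P₂; paths through both = C(14, 10)·C(11, 8)·C(4, 2) = 990990. Avoid both = 10015005 − 3006003 − 2884200 + 990990 = 5115792.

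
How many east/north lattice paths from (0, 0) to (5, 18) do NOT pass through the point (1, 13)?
Number of paths = 31885

Total paths from (0, 0) to (5, 18): C(23, 5) = 33649. Paths through (1, 13): (paths (0, 0) → (1, 13)) × (paths (1, 13) → (5, 18)) = C(14, 1) · C(9, 4) = 14 · 126 = 1764. Avoidance count = 33649 − 1764 = 31885.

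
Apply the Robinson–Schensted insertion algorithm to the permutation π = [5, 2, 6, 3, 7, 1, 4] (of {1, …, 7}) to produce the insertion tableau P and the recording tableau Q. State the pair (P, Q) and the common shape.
P = [1, 3, 4] / [2, 6, 7] / [5];  Q = [1, 3, 5] / [2, 4, 7] / [6];  common shape = (3, 3, 1)

Row-insert the values π_1, π_2, … into P one at a time, bumping the leftmost entry strictly greater than the inserted value down to the next row. The recording tableau Q records, in position (i, j), the step at which that cell was added to P.
  Insert 5 (step 1): P = [5];  Q = [1]
  Insert 2 (step 2): P = [2] / [5];  Q = [1] / [2]
  Insert 6 (step 3): P = [2, 6] / [5];  Q = [1, 3] / [2]
  Insert 3 (step 4): P = [2, 3] / [5, 6];  Q = [1, 3] / [2, 4]
  Insert 7 (step 5): P = [2, 3, 7] / [5, 6];  Q = [1, 3, 5] / [2, 4]
  Insert 1 (step 6): P = [1, 3, 7] / [2, 6] / [5];  Q = [1, 3, 5] / [2, 4] / [6]
  Insert 4 (step 7): P = [1, 3, 4] / [2, 6, 7] / [5];  Q = [1, 3, 5] / [2, 4, 7] / [6]
Final shape: (3, 3, 1).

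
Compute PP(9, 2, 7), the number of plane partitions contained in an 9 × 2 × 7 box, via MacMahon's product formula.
PP(9, 2, 7) = 27810640

Evaluate the triple product over i = 1..9, j = 1..2, k = 1..7. The factors are (2/1) · (3/2) · (4/3) · (5/4) · (6/5) · (7/6) · (8/7) · (3/2) · … (126 factors total). The numerators and denominators telescope so the product is an integer; carrying out the multiplication exactly gives PP(9, 2, 7) = 27810640.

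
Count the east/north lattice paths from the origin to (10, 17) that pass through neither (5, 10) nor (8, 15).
Number of paths = 4125033

Inclusion–exclusion. Total paths: C(27, 10) = 8436285. Through P₁: C(15, 5)·C(12, 5) = 2378376. Through P₂: C(23, 8)·C(4, 2) = 2941884. Since P₁ is strictly southwest of P₂, a monotone path through both must visit P₁ then P₂; paths through both = C(15, 5)·C(8, 3)·C(4, 2) = 1009008. Avoid both = 8436285 − 2378376 − 2941884 + 1009008 = 4125033.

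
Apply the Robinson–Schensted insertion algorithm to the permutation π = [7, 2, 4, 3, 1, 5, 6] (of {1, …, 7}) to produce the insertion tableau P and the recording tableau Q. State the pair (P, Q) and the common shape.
P = [1, 3, 5, 6] / [2] / [4] / [7];  Q = [1, 3, 6, 7] / [2] / [4] / [5];  common shape = (4, 1, 1, 1)

Row-insert the values π_1, π_2, … into P one at a time, bumping the leftmost entry strictly greater than the inserted value down to the next row. The recording tableau Q records, in position (i, j), the step at which that cell was added to P.
  Insert 7 (step 1): P = [7];  Q = [1]
  Insert 2 (step 2): P = [2] / [7];  Q = [1] / [2]
  Insert 4 (step 3): P = [2, 4] / [7];  Q = [1, 3] / [2]
  Insert 3 (step 4): P = [2, 3] / [4] / [7];  Q = [1, 3] / [2] / [4]
  Insert 1 (step 5): P = [1, 3] / [2] / [4] / [7];  Q = [1, 3] / [2] / [4] / [5]
  Insert 5 (step 6): P = [1, 3, 5] / [2] / [4] / [7];  Q = [1, 3, 6] / [2] / [4] / [5]
  Insert 6 (step 7): P = [1, 3, 5, 6] / [2] / [4] / [7];  Q = [1, 3, 6, 7] / [2] / [4] / [5]
Final shape: (4, 1, 1, 1).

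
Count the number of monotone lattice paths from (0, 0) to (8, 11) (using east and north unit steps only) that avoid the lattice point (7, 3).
Number of paths = 74502

Total paths from (0, 0) to (8, 11): C(19, 8) = 75582. Paths through (7, 3): (paths (0, 0) → (7, 3)) × (paths (7, 3) → (8, 11)) = C(10, 7) · C(9, 1) = 120 · 9 = 1080. Avoidance count = 75582 − 1080 = 74502.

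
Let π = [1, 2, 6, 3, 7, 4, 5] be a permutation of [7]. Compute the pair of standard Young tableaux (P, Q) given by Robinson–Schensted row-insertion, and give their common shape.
P = [1, 2, 3, 4, 5] / [6, 7];  Q = [1, 2, 3, 5, 7] / [4, 6];  common shape = (5, 2)

Row-insert the values π_1, π_2, … into P one at a time, bumping the leftmost entry strictly greater than the inserted value down to the next row. The recording tableau Q records, in position (i, j), the step at which that cell was added to P.
  Insert 1 (step 1): P = [1];  Q = [1]
  Insert 2 (step 2): P = [1, 2];  Q = [1, 2]
  Insert 6 (step 3): P = [1, 2, 6];  Q = [1, 2, 3]
  Insert 3 (step 4): P = [1, 2, 3] / [6];  Q = [1, 2, 3] / [4]
  Insert 7 (step 5): P = [1, 2, 3, 7] / [6];  Q = [1, 2, 3, 5] / [4]
  Insert 4 (step 6): P = [1, 2, 3, 4] / [6, 7];  Q = [1, 2, 3, 5] / [4, 6]
  Insert 5 (step 7): P = [1, 2, 3, 4, 5] / [6, 7];  Q = [1, 2, 3, 5, 7] / [4, 6]
Final shape: (5, 2).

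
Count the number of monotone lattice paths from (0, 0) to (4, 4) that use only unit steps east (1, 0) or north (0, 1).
Number of paths = 70

A monotone lattice path from (0, 0) to (4, 4) consists of 4 east steps and 4 north steps in some order, so it is determined by which 4 of the 8 steps are east. The count is C(8, 4) = 70.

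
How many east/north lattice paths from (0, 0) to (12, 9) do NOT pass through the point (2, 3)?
Number of paths = 213850

Total paths from (0, 0) to (12, 9): C(21, 12) = 293930. Paths through (2, 3): (paths (0, 0) → (2, 3)) × (paths (2, 3) → (12, 9)) = C(5, 2) · C(16, 10) = 10 · 8008 = 80080. Avoidance count = 293930 − 80080 = 213850.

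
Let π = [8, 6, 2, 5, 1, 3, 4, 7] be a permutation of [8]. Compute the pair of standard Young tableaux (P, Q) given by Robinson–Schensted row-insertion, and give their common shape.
P = [1, 3, 4, 7] / [2, 5] / [6] / [8];  Q = [1, 4, 7, 8] / [2, 6] / [3] / [5];  common shape = (4, 2, 1, 1)

Row-insert the values π_1, π_2, … into P one at a time, bumping the leftmost entry strictly greater than the inserted value down to the next row. The recording tableau Q records, in position (i, j), the step at which that cell was added to P.
  Insert 8 (step 1): P = [8];  Q = [1]
  Insert 6 (step 2): P = [6] / [8];  Q = [1] / [2]
  Insert 2 (step 3): P = [2] / [6] / [8];  Q = [1] / [2] / [3]
  Insert 5 (step 4): P = [2, 5] / [6] / [8];  Q = [1, 4] / [2] / [3]
  Insert 1 (step 5): P = [1, 5] / [2] / [6] / [8];  Q = [1, 4] / [2] / [3] / [5]
  Insert 3 (step 6): P = [1, 3] / [2, 5] / [6] / [8];  Q = [1, 4] / [2, 6] / [3] / [5]
  Insert 4 (step 7): P = [1, 3, 4] / [2, 5] / [6] / [8];  Q = [1, 4, 7] / [2, 6] / [3] / [5]
  Insert 7 (step 8): P = [1, 3, 4, 7] / [2, 5] / [6] / [8];  Q = [1, 4, 7, 8] / [2, 6] / [3] / [5]
Final shape: (4, 2, 1, 1).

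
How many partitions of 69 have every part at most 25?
p(69, parts ≤ 25) = 3179967

Use the recurrence p(n, m) = p(n, m−1) + p(n−m, m): either the largest part is < m (count p(n, m−1)) or the largest part is exactly m (remove one copy of m, count p(n−m, m)). With p(0, ·) = 1 this gives p(69, parts ≤ 25) = 3179967. (By conjugating Young diagrams, this also counts partitions of 69 into at most 25 parts.)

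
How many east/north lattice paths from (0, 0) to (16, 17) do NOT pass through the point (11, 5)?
Number of paths = 1139773926

Total paths from (0, 0) to (16, 17): C(33, 16) = 1166803110. Paths through (11, 5): (paths (0, 0) → (11, 5)) × (paths (11, 5) → (16, 17)) = C(16, 11) · C(17, 5) = 4368 · 6188 = 27029184. Avoidance count = 1166803110 − 27029184 = 1139773926.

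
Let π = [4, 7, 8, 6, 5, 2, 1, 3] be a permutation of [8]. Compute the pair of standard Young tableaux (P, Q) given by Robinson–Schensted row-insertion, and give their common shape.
P = [1, 3, 8] / [2, 5] / [4] / [6] / [7];  Q = [1, 2, 3] / [4, 8] / [5] / [6] / [7];  common shape = (3, 2, 1, 1, 1)

Row-insert the values π_1, π_2, … into P one at a time, bumping the leftmost entry strictly greater than the inserted value down to the next row. The recording tableau Q records, in position (i, j), the step at which that cell was added to P.
  Insert 4 (step 1): P = [4];  Q = [1]
  Insert 7 (step 2): P = [4, 7];  Q = [1, 2]
  Insert 8 (step 3): P = [4, 7, 8];  Q = [1, 2, 3]
  Insert 6 (step 4): P = [4, 6, 8] / [7];  Q = [1, 2, 3] / [4]
  Insert 5 (step 5): P = [4, 5, 8] / [6] / [7];  Q = [1, 2, 3] / [4] / [5]
  Insert 2 (step 6): P = [2, 5, 8] / [4] / [6] / [7];  Q = [1, 2, 3] / [4] / [5] / [6]
  Insert 1 (step 7): P = [1, 5, 8] / [2] / [4] / [6] / [7];  Q = [1, 2, 3] / [4] / [5] / [6] / [7]
  Insert 3 (step 8): P = [1, 3, 8] / [2, 5] / [4] / [6] / [7];  Q = [1, 2, 3] / [4, 8] / [5] / [6] / [7]
Final shape: (3, 2, 1, 1, 1).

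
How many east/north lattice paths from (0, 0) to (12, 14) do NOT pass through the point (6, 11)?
Number of paths = 8618116

Total paths from (0, 0) to (12, 14): C(26, 12) = 9657700. Paths through (6, 11): (paths (0, 0) → (6, 11)) × (paths (6, 11) → (12, 14)) = C(17, 6) · C(9, 6) = 12376 · 84 = 1039584. Avoidance count = 9657700 − 1039584 = 8618116.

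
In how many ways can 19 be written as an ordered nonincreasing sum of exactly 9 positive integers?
p(19, 9 parts) = 41

Partitions of n into exactly k parts are in bijection with partitions of n − k into at most k parts (subtract 1 from each part). So p(19, exactly 9) = p(10, parts ≤ 9). Computing via the recurrence p(m, j) = p(m, j−1) + p(m−j, j) gives 41.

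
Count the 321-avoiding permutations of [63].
C_63 = 94295850558771979787935384946380125

These 321-avoiding permutations are counted by the Catalan number C_n = (1/(n + 1)) · C(2n, n). For n = 63: C_63 = (1/64) · C(126, 63) = 6034934435761406706427864636568328000/64 = 94295850558771979787935384946380125.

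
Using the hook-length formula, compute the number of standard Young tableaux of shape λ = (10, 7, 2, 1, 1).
# SYT of shape (10, 7, 2, 1, 1) = 54419040

Hook-length formula: f^λ = n! / Π hook(c), product over all cells c of the Young diagram. For λ = (10, 7, 2, 1, 1), n = 21 boxes. Hook lengths by row (left-to-right, top-to-bottom): [14, 11, 9, 8, 7, 6, 5, 3, 2, 1]; [10, 7, 5, 4, 3, 2, 1]; [4, 1]; [2]; [1]. Product of hooks = 938843136000. So f^λ = 21! / 938843136000 = 51090942171709440000 / 938843136000 = 54419040.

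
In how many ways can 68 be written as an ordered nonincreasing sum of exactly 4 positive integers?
p(68, 4 parts) = 2280

Partitions of n into exactly k parts are in bijection with partitions of n − k into at most k parts (subtract 1 from each part). So p(68, exactly 4) = p(64, parts ≤ 4). Computing via the recurrence p(m, j) = p(m, j−1) + p(m−j, j) gives 2280.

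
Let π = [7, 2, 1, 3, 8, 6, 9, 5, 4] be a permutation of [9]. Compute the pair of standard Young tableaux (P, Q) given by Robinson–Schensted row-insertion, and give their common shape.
P = [1, 3, 4, 9] / [2, 5] / [6, 8] / [7];  Q = [1, 4, 5, 7] / [2, 6] / [3, 8] / [9];  common shape = (4, 2, 2, 1)

Row-insert the values π_1, π_2, … into P one at a time, bumping the leftmost entry strictly greater than the inserted value down to the next row. The recording tableau Q records, in position (i, j), the step at which that cell was added to P.
  Insert 7 (step 1): P = [7];  Q = [1]
  Insert 2 (step 2): P = [2] / [7];  Q = [1] / [2]
  Insert 1 (step 3): P = [1] / [2] / [7];  Q = [1] / [2] / [3]
  Insert 3 (step 4): P = [1, 3] / [2] / [7];  Q = [1, 4] / [2] / [3]
  Insert 8 (step 5): P = [1, 3, 8] / [2] / [7];  Q = [1, 4, 5] / [2] / [3]
  Insert 6 (step 6): P = [1, 3, 6] / [2, 8] / [7];  Q = [1, 4, 5] / [2, 6] / [3]
  Insert 9 (step 7): P = [1, 3, 6, 9] / [2, 8] / [7];  Q = [1, 4, 5, 7] / [2, 6] / [3]
  Insert 5 (step 8): P = [1, 3, 5, 9] / [2, 6] / [7, 8];  Q = [1, 4, 5, 7] / [2, 6] / [3, 8]
  Insert 4 (step 9): P = [1, 3, 4, 9] / [2, 5] / [6, 8] / [7];  Q = [1, 4, 5, 7] / [2, 6] / [3, 8] / [9]
Final shape: (4, 2, 2, 1).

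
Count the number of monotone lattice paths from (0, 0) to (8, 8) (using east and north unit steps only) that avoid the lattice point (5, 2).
Number of paths = 11106

Total paths from (0, 0) to (8, 8): C(16, 8) = 12870. Paths through (5, 2): (paths (0, 0) → (5, 2)) × (paths (5, 2) → (8, 8)) = C(7, 5) · C(9, 3) = 21 · 84 = 1764. Avoidance count = 12870 − 1764 = 11106.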